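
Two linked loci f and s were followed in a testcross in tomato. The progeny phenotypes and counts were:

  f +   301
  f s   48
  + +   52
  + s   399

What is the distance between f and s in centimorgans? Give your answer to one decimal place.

12.5 centimorgans

The two most frequent classes, + s (399) and f + (301), are the parental types, so the F1 was + s / f +.
The recombinant classes are + + and f s: 52 + 48 = 100.
Recombination frequency = 100/800 = 0.1250 ≈ 12.5%, i.e. 12.5 centimorgans.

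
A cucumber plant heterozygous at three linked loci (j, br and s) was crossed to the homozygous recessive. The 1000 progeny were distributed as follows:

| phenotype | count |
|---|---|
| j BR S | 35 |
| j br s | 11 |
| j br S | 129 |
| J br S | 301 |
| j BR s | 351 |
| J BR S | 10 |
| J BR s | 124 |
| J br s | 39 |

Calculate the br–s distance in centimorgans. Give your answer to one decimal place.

9.5 centimorgans

The two most frequent reciprocal classes, J br S and j BR s, are the parental types, so the F1 was J br S / j BR s.
The two rarest classes, J BR S and j br s, are the double crossovers. Comparing them with the parentals, only the br allele has switched, so br is the middle locus and the order is s – br – j.
Crossovers in the s–br interval produce the single-crossover classes J br s and j BR S (39 + 35 = 74) plus the double crossovers (21).
RF(s–br) = (74 + 21) / 1000 = 95/1000 = 0.0950 → 9.5 centimorgans.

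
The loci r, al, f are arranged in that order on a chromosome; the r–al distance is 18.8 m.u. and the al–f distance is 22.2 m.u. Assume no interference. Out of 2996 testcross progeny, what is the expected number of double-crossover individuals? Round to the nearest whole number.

Map distances give recombination frequencies of 0.188 and 0.222 for the two intervals.
With no interference, expected double-crossover frequency = 0.188 × 0.222 = 0.04174.
Expected number = 0.04174 × 2996 = 125.04 ≈ 125.

125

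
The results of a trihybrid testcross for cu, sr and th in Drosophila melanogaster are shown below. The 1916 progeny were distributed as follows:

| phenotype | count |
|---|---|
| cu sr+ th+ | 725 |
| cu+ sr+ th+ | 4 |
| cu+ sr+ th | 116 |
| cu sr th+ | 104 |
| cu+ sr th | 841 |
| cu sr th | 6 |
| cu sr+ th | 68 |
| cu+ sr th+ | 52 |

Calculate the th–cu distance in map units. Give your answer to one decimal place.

The two most frequent reciprocal classes, cu+ sr th and cu sr+ th+, are the parental types, so the F1 was cu+ sr th / cu sr+ th+.
The two rarest classes, cu sr th and cu+ sr+ th+, are the double crossovers. Comparing them with the parentals, only the cu allele has switched, so cu is the middle locus and the order is th – cu – sr.
Crossovers in the th–cu interval produce the single-crossover classes cu+ sr th+ and cu sr+ th (52 + 68 = 120) plus the double crossovers (10).
RF(th–cu) = (120 + 10) / 1916 = 130/1916 = 0.0678 → 6.8 map units.

6.8 map units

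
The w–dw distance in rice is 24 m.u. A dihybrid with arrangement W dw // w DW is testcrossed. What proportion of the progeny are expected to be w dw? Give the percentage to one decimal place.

12.0%

A map distance of 24 m.u. corresponds to a recombination frequency of 0.240.
The F1 is W dw / w DW, so w dw is a recombinant gamete class with expected frequency r/2 = 0.240/2 = 0.1200.
That is 0.1200 = 12.0% of the progeny.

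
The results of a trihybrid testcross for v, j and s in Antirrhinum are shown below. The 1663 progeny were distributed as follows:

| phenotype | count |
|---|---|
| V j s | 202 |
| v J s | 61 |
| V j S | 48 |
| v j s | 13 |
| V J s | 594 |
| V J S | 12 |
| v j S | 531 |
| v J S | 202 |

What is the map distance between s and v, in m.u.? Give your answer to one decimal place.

8.1 m.u.

The two most frequent reciprocal classes, v j S and V J s, are the parental types, so the F1 was v j S / V J s.
The two rarest classes, v j s and V J S, are the double crossovers. Comparing them with the parentals, only the s allele has switched, so s is the middle locus and the order is v – s – j.
Crossovers in the v–s interval produce the single-crossover classes V j S and v J s (48 + 61 = 109) plus the double crossovers (25).
RF(v–s) = (109 + 25) / 1663 = 134/1663 = 0.0806 → 8.1 m.u.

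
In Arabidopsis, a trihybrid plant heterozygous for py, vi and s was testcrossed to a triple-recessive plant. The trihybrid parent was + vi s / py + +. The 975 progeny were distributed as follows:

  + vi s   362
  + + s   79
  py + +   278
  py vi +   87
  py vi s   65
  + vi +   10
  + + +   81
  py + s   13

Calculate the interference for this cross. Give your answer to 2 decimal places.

The two rarest classes, + vi + and py + s, are the double crossovers. Comparing them with the parentals, only the s allele has switched, so s is the middle locus and the order is vi – s – py.
vi–s: (166 + 23)/975 = 0.1938; s–py: (146 + 23)/975 = 0.1733.
Expected DCO frequency = 0.1938 × 0.1733 ≈ 0.03359; observed = 23/975 ≈ 0.02359.
Coefficient of coincidence = 0.02359/0.03359 ≈ 0.70; interference = 1 − 0.70 = 0.30.

0.30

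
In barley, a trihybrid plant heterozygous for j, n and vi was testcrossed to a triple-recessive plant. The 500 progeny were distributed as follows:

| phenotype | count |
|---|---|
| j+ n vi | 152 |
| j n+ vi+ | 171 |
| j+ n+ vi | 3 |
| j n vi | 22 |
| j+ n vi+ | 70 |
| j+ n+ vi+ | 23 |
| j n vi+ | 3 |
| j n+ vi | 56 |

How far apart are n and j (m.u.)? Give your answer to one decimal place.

10.2 m.u.

The two most frequent reciprocal classes, j+ n vi and j n+ vi+, are the parental types, so the F1 was j+ n vi / j n+ vi+.
The two rarest classes, j+ n+ vi and j n vi+, are the double crossovers. Comparing them with the parentals, only the n allele has switched, so n is the middle locus and the order is vi – n – j.
Crossovers in the n–j interval produce the single-crossover classes j n vi and j+ n+ vi+ (22 + 23 = 45) plus the double crossovers (6).
RF(n–j) = (45 + 6) / 500 = 51/500 = 0.1020 → 10.2 m.u.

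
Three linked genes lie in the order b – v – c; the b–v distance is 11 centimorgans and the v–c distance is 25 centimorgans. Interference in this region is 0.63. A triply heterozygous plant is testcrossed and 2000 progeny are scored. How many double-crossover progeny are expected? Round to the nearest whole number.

20

Map distances give recombination frequencies of 0.110 and 0.250 for the two intervals.
With interference 0.63 (so coincidence = 0.37), expected double-crossover frequency = 0.110 × 0.250 × 0.37 = 0.01018.
Expected number = 0.01018 × 2000 = 20.35 ≈ 20.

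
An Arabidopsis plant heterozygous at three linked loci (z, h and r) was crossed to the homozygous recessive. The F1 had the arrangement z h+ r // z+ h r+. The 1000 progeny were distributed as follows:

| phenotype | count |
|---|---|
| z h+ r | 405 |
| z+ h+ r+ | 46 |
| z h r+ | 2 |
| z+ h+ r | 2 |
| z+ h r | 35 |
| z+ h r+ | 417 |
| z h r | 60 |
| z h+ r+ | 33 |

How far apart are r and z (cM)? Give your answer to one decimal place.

7.2 cM

The two rarest classes, z+ h+ r and z h r+, are the double crossovers. Comparing them with the parentals, only the z allele has switched, so z is the middle locus and the order is h – z – r.
Crossovers in the z–r interval produce the single-crossover classes z h+ r+ and z+ h r (33 + 35 = 68) plus the double crossovers (4).
RF(z–r) = (68 + 4) / 1000 = 72/1000 = 0.0720 → 7.2 cM.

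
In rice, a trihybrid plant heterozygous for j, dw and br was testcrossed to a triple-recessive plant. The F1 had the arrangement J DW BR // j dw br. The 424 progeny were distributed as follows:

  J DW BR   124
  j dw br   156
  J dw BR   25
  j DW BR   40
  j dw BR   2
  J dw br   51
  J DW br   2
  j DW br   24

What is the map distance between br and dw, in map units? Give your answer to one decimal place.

The two rarest classes, J DW br and j dw BR, are the double crossovers. Comparing them with the parentals, only the br allele has switched, so br is the middle locus and the order is j – br – dw.
Crossovers in the br–dw interval produce the single-crossover classes J dw BR and j DW br (25 + 24 = 49) plus the double crossovers (4).
RF(br–dw) = (49 + 4) / 424 = 53/424 = 0.1250 → 12.5 map units.

12.5 map units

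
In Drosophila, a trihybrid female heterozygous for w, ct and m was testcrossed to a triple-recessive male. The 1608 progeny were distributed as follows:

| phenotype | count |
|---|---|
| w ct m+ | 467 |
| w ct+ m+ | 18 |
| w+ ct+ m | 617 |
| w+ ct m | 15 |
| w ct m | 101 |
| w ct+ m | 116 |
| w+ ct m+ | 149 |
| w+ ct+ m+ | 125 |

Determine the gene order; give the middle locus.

The two most frequent reciprocal classes, w ct m+ and w+ ct+ m, are the parental types, so the F1 was w ct m+ / w+ ct+ m.
The two rarest classes, w ct+ m+ and w+ ct m, are the double crossovers. Comparing them with the parentals, only the ct allele has switched, so ct is the middle locus and the order is m – ct – w.

ct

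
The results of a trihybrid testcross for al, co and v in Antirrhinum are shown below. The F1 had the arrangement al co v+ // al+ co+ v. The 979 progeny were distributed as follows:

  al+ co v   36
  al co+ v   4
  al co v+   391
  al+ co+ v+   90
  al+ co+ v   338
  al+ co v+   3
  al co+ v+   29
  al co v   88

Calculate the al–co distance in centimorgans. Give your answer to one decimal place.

7.4 centimorgans

The two rarest classes, al+ co v+ and al co+ v, are the double crossovers. Comparing them with the parentals, only the al allele has switched, so al is the middle locus and the order is v – al – co.
Crossovers in the al–co interval produce the single-crossover classes al co+ v+ and al+ co v (29 + 36 = 65) plus the double crossovers (7).
RF(al–co) = (65 + 7) / 979 = 72/979 = 0.0735 → 7.4 centimorgans.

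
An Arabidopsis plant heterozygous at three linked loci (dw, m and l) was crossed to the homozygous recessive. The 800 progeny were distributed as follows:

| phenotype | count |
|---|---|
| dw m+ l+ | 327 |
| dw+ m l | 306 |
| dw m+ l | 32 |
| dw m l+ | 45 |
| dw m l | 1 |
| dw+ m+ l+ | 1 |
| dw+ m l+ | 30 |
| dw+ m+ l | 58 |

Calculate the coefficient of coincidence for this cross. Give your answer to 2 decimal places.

0.24

The two most frequent reciprocal classes, dw m+ l+ and dw+ m l, are the parental types, so the F1 was dw m+ l+ / dw+ m l.
The two rarest classes, dw+ m+ l+ and dw m l, are the double crossovers. Comparing them with the parentals, only the dw allele has switched, so dw is the middle locus and the order is l – dw – m.
l–dw: (62 + 2)/800 = 0.0800; dw–m: (103 + 2)/800 = 0.1313.
Expected DCO frequency = 0.0800 × 0.1313 ≈ 0.01050; observed = 2/800 ≈ 0.00250.
Coefficient of coincidence = 0.00250/0.01050 ≈ 0.24.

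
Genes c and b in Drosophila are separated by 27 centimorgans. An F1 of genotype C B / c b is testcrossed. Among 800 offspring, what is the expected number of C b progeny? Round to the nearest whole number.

A map distance of 27 centimorgans corresponds to a recombination frequency of 0.270.
The F1 is C B / c b, so C b is a recombinant gamete class with expected frequency r/2 = 0.270/2 = 0.1350.
Expected number = 0.1350 × 800 = 108.00 ≈ 108.

108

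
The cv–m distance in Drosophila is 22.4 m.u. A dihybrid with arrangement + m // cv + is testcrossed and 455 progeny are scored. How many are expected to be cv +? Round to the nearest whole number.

A map distance of 22.4 m.u. corresponds to a recombination frequency of 0.224.
The F1 is + m / cv +, so cv + is a parental gamete class with expected frequency (1 − r)/2 = 0.776/2 = 0.3880.
Expected number = 0.3880 × 455 = 176.54 ≈ 177.

177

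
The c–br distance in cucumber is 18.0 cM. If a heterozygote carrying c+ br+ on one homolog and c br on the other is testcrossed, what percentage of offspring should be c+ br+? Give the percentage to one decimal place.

41.0%

A map distance of 18.0 cM corresponds to a recombination frequency of 0.180.
The F1 is c+ br+ / c br, so c+ br+ is a parental gamete class with expected frequency (1 − r)/2 = 0.820/2 = 0.4100.
That is 0.4100 = 41.0% of the progeny.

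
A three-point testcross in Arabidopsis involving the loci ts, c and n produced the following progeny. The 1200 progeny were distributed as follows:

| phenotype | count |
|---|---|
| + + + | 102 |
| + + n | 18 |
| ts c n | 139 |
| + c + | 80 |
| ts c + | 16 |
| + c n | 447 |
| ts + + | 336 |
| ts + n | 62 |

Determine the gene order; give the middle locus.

The two most frequent reciprocal classes, + c n and ts + +, are the parental types, so the F1 was + c n / ts + +.
The two rarest classes, + + n and ts c +, are the double crossovers. Comparing them with the parentals, only the c allele has switched, so c is the middle locus and the order is n – c – ts.

c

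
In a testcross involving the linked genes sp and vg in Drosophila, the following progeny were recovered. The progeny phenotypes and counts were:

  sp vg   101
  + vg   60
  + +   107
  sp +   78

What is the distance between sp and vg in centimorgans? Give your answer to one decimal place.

39.9 centimorgans

The two most frequent classes, + + (107) and sp vg (101), are the parental types, so the F1 was + + / sp vg.
The recombinant classes are + vg and sp +: 60 + 78 = 138.
Recombination frequency = 138/346 = 0.3988 ≈ 39.9%, i.e. 39.9 centimorgans.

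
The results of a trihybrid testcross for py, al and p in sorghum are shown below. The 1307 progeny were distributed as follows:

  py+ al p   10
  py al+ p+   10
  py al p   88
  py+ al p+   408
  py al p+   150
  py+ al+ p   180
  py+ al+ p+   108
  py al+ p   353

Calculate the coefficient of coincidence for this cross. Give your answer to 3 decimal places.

0.346

The two most frequent reciprocal classes, py al+ p and py+ al p+, are the parental types, so the F1 was py al+ p / py+ al p+.
The two rarest classes, py al+ p+ and py+ al p, are the double crossovers. Comparing them with the parentals, only the p allele has switched, so p is the middle locus and the order is al – p – py.
al–p: (196 + 20)/1307 = 0.1653; p–py: (330 + 20)/1307 = 0.2678.
Expected DCO frequency = 0.1653 × 0.2678 ≈ 0.04427; observed = 20/1307 ≈ 0.01530.
Coefficient of coincidence = 0.01530/0.04427 ≈ 0.346.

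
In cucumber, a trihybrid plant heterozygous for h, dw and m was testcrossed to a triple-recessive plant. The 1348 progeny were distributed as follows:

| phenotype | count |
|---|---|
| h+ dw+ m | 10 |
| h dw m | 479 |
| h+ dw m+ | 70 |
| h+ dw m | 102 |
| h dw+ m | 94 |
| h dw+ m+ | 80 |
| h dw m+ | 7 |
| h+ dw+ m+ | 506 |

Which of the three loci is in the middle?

m

The two most frequent reciprocal classes, h dw m and h+ dw+ m+, are the parental types, so the F1 was h dw m / h+ dw+ m+.
The two rarest classes, h dw m+ and h+ dw+ m, are the double crossovers. Comparing them with the parentals, only the m allele has switched, so m is the middle locus and the order is h – m – dw.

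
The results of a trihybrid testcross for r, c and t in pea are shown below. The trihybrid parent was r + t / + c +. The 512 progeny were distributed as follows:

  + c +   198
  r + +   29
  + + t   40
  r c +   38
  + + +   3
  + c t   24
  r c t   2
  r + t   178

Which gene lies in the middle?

The two rarest classes, r c t and + + +, are the double crossovers. Comparing them with the parentals, only the c allele has switched, so c is the middle locus and the order is r – c – t.

c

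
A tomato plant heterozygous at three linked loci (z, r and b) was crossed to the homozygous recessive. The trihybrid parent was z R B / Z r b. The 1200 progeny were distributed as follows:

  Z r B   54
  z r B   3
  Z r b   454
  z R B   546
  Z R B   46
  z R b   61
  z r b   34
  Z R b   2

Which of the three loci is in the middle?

r

The two rarest classes, z r B and Z R b, are the double crossovers. Comparing them with the parentals, only the r allele has switched, so r is the middle locus and the order is z – r – b.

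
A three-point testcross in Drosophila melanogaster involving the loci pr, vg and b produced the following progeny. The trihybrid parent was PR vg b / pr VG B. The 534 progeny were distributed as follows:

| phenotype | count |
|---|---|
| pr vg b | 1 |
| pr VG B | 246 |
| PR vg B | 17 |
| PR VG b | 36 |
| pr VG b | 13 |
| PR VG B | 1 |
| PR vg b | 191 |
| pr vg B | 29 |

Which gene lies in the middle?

pr

The two rarest classes, pr vg b and PR VG B, are the double crossovers. Comparing them with the parentals, only the pr allele has switched, so pr is the middle locus and the order is b – pr – vg.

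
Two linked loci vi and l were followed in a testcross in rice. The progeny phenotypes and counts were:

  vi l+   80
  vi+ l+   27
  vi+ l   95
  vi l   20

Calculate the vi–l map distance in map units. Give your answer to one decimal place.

The two most frequent classes, vi+ l (95) and vi l+ (80), are the parental types, so the F1 was vi+ l / vi l+.
The recombinant classes are vi+ l+ and vi l: 27 + 20 = 47.
Recombination frequency = 47/222 = 0.2117 ≈ 21.2%, i.e. 21.2 map units.

21.2 map units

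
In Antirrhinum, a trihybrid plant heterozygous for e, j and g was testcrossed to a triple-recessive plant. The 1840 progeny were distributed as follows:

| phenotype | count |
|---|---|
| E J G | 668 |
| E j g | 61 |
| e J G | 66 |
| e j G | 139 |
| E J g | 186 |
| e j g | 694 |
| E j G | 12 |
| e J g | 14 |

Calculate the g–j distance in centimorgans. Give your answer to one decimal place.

The two most frequent reciprocal classes, E J G and e j g, are the parental types, so the F1 was E J G / e j g.
The two rarest classes, E j G and e J g, are the double crossovers. Comparing them with the parentals, only the j allele has switched, so j is the middle locus and the order is e – j – g.
Crossovers in the j–g interval produce the single-crossover classes E J g and e j G (186 + 139 = 325) plus the double crossovers (26).
RF(j–g) = (325 + 26) / 1840 = 351/1840 = 0.1908 → 19.1 centimorgans.

19.1 centimorgans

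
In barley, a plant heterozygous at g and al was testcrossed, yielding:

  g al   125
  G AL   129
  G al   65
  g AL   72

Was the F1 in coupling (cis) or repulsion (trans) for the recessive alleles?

The two most frequent classes are G AL (129) and g al (125); these are the parental (non-recombinant) types.
So the F1 carried G AL on one chromosome and g al on the other — the recessive alleles are on the same chromosome (cis / coupling).

cis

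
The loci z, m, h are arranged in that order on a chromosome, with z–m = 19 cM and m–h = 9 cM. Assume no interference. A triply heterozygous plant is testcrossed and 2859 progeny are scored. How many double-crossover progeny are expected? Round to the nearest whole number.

49

Map distances give recombination frequencies of 0.190 and 0.090 for the two intervals.
With no interference, expected double-crossover frequency = 0.190 × 0.090 = 0.01710.
Expected number = 0.01710 × 2859 = 48.89 ≈ 49.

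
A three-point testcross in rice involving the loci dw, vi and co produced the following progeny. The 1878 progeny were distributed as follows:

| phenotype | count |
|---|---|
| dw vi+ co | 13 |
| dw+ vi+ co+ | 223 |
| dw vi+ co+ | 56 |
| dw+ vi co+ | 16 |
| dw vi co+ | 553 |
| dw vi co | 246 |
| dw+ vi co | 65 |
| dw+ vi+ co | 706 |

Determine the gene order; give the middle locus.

dw

The two most frequent reciprocal classes, dw+ vi+ co and dw vi co+, are the parental types, so the F1 was dw+ vi+ co / dw vi co+.
The two rarest classes, dw vi+ co and dw+ vi co+, are the double crossovers. Comparing them with the parentals, only the dw allele has switched, so dw is the middle locus and the order is co – dw – vi.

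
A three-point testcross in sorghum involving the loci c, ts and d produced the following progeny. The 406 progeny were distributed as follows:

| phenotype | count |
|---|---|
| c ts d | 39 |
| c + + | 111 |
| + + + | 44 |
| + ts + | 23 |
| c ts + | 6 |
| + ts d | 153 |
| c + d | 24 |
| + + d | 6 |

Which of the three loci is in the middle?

ts

The two most frequent reciprocal classes, c + + and + ts d, are the parental types, so the F1 was c + + / + ts d.
The two rarest classes, c ts + and + + d, are the double crossovers. Comparing them with the parentals, only the ts allele has switched, so ts is the middle locus and the order is d – ts – c.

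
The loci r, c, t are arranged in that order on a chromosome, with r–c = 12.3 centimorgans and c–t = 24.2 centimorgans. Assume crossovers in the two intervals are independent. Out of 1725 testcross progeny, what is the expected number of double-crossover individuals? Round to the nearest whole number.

51

Map distances give recombination frequencies of 0.123 and 0.242 for the two intervals.
With no interference, expected double-crossover frequency = 0.123 × 0.242 = 0.02977.
Expected number = 0.02977 × 1725 = 51.35 ≈ 51.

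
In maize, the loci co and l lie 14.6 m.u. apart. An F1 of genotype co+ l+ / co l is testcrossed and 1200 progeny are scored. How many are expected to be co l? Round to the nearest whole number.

A map distance of 14.6 m.u. corresponds to a recombination frequency of 0.146.
The F1 is co+ l+ / co l, so co l is a parental gamete class with expected frequency (1 − r)/2 = 0.854/2 = 0.4270.
Expected number = 0.4270 × 1200 = 512.40 ≈ 512.

512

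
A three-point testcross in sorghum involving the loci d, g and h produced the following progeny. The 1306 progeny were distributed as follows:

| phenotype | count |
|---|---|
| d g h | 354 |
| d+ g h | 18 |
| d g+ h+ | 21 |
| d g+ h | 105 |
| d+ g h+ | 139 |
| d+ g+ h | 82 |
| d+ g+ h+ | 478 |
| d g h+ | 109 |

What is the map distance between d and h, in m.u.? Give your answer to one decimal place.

The two most frequent reciprocal classes, d+ g+ h+ and d g h, are the parental types, so the F1 was d+ g+ h+ / d g h.
The two rarest classes, d g+ h+ and d+ g h, are the double crossovers. Comparing them with the parentals, only the d allele has switched, so d is the middle locus and the order is h – d – g.
Crossovers in the h–d interval produce the single-crossover classes d+ g+ h and d g h+ (82 + 109 = 191) plus the double crossovers (39).
RF(h–d) = (191 + 39) / 1306 = 230/1306 = 0.1761 → 17.6 m.u.

17.6 m.u.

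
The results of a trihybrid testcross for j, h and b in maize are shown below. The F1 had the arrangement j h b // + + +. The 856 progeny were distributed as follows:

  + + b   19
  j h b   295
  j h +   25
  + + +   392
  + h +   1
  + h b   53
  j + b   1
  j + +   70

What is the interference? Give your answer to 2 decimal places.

0.70

The two rarest classes, j + b and + h +, are the double crossovers. Comparing them with the parentals, only the h allele has switched, so h is the middle locus and the order is j – h – b.
j–h: (123 + 2)/856 = 0.1460; h–b: (44 + 2)/856 = 0.0537.
Expected DCO frequency = 0.1460 × 0.0537 ≈ 0.00784; observed = 2/856 ≈ 0.00234.
Coefficient of coincidence = 0.00234/0.00784 ≈ 0.30; interference = 1 − 0.30 = 0.70.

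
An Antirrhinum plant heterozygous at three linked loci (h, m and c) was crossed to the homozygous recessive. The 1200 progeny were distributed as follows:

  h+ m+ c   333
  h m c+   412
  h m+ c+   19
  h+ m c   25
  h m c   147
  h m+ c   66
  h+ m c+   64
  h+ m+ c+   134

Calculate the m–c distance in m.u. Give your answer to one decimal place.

The two most frequent reciprocal classes, h+ m+ c and h m c+, are the parental types, so the F1 was h+ m+ c / h m c+.
The two rarest classes, h+ m c and h m+ c+, are the double crossovers. Comparing them with the parentals, only the m allele has switched, so m is the middle locus and the order is c – m – h.
Crossovers in the c–m interval produce the single-crossover classes h+ m+ c+ and h m c (134 + 147 = 281) plus the double crossovers (44).
RF(c–m) = (281 + 44) / 1200 = 325/1200 = 0.2708 → 27.1 m.u.

27.1 m.u.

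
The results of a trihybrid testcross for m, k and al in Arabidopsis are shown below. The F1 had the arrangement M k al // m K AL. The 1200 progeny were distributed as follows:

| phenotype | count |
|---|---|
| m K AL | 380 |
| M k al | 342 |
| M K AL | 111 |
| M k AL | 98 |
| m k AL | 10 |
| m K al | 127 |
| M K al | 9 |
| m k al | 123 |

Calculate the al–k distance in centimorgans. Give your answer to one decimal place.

20.3 centimorgans

The two rarest classes, M K al and m k AL, are the double crossovers. Comparing them with the parentals, only the k allele has switched, so k is the middle locus and the order is al – k – m.
Crossovers in the al–k interval produce the single-crossover classes M k AL and m K al (98 + 127 = 225) plus the double crossovers (19).
RF(al–k) = (225 + 19) / 1200 = 244/1200 = 0.2033 → 20.3 centimorgans.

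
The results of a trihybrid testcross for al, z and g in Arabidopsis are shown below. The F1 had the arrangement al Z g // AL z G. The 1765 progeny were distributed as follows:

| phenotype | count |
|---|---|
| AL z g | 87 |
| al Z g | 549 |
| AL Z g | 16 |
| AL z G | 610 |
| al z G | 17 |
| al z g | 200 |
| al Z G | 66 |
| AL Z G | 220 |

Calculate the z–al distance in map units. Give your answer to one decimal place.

25.7 map units

The two rarest classes, AL Z g and al z G, are the double crossovers. Comparing them with the parentals, only the al allele has switched, so al is the middle locus and the order is z – al – g.
Crossovers in the z–al interval produce the single-crossover classes al z g and AL Z G (200 + 220 = 420) plus the double crossovers (33).
RF(z–al) = (420 + 33) / 1765 = 453/1765 = 0.2567 → 25.7 map units.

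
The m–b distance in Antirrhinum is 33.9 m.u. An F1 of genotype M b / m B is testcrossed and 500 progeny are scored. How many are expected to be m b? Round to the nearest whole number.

85

A map distance of 33.9 m.u. corresponds to a recombination frequency of 0.339.
The F1 is M b / m B, so m b is a recombinant gamete class with expected frequency r/2 = 0.339/2 = 0.1695.
Expected number = 0.1695 × 500 = 84.75 ≈ 85.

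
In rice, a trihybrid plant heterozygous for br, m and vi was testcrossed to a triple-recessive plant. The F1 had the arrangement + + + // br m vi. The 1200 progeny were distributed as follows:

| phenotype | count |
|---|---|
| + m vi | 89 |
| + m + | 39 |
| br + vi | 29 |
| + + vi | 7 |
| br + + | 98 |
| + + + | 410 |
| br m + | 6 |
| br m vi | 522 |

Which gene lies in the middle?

The two rarest classes, + + vi and br m +, are the double crossovers. Comparing them with the parentals, only the vi allele has switched, so vi is the middle locus and the order is m – vi – br.

vi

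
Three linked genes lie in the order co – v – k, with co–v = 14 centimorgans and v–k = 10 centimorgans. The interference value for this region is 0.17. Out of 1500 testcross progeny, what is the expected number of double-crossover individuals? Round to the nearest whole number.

Map distances give recombination frequencies of 0.140 and 0.100 for the two intervals.
With interference 0.17 (so coincidence = 0.83), expected double-crossover frequency = 0.140 × 0.100 × 0.83 = 0.01162.
Expected number = 0.01162 × 1500 = 17.43 ≈ 17.

17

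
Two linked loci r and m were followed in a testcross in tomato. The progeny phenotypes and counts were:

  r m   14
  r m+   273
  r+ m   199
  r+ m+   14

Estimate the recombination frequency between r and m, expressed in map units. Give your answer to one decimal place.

5.6 map units

The two most frequent classes, r+ m (199) and r m+ (273), are the parental types, so the F1 was r+ m / r m+.
The recombinant classes are r+ m+ and r m: 14 + 14 = 28.
Recombination frequency = 28/500 = 0.0560 ≈ 5.6%, i.e. 5.6 map units.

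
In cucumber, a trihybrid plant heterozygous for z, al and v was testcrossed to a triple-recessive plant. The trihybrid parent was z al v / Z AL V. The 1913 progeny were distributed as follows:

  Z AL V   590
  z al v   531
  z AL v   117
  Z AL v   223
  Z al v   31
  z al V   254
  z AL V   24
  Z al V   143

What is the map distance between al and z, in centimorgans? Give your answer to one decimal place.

The two rarest classes, Z al v and z AL V, are the double crossovers. Comparing them with the parentals, only the z allele has switched, so z is the middle locus and the order is al – z – v.
Crossovers in the al–z interval produce the single-crossover classes z AL v and Z al V (117 + 143 = 260) plus the double crossovers (55).
RF(al–z) = (260 + 55) / 1913 = 315/1913 = 0.1647 → 16.5 centimorgans.

16.5 centimorgans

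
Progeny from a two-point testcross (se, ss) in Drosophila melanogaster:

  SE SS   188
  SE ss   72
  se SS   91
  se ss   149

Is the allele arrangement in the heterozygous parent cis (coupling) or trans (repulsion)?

cis

The two most frequent classes are SE SS (188) and se ss (149); these are the parental (non-recombinant) types.
So the F1 carried SE SS on one chromosome and se ss on the other — the recessive alleles are on the same chromosome (cis / coupling).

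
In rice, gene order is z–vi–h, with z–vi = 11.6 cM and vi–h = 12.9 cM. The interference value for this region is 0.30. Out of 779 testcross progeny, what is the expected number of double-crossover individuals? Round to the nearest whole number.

Map distances give recombination frequencies of 0.116 and 0.129 for the two intervals.
With interference 0.30 (so coincidence = 0.70), expected double-crossover frequency = 0.116 × 0.129 × 0.70 = 0.01047.
Expected number = 0.01047 × 779 = 8.16 ≈ 8.

8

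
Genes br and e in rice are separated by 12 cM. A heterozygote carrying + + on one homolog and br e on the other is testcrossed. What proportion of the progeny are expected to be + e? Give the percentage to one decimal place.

6.0%

A map distance of 12 cM corresponds to a recombination frequency of 0.120.
The F1 is + + / br e, so + e is a recombinant gamete class with expected frequency r/2 = 0.120/2 = 0.0600.
That is 0.0600 = 6.0% of the progeny.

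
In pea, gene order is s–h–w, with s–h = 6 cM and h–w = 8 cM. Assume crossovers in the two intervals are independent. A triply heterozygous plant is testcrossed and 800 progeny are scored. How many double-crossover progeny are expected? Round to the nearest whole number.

4

Map distances give recombination frequencies of 0.060 and 0.080 for the two intervals.
With no interference, expected double-crossover frequency = 0.060 × 0.080 = 0.00480.
Expected number = 0.00480 × 800 = 3.84 ≈ 4.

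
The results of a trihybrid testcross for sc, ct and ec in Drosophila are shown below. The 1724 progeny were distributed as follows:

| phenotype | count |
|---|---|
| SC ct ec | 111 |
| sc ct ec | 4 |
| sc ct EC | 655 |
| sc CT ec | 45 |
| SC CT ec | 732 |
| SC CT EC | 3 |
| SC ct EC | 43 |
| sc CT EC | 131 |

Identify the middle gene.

ec

The two most frequent reciprocal classes, SC CT ec and sc ct EC, are the parental types, so the F1 was SC CT ec / sc ct EC.
The two rarest classes, SC CT EC and sc ct ec, are the double crossovers. Comparing them with the parentals, only the ec allele has switched, so ec is the middle locus and the order is ct – ec – sc.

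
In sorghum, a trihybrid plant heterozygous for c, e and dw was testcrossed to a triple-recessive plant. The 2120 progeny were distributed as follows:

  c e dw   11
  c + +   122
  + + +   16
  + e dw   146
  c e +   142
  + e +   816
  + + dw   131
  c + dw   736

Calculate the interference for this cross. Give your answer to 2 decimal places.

The two most frequent reciprocal classes, c + dw and + e +, are the parental types, so the F1 was c + dw / + e +.
The two rarest classes, c e dw and + + +, are the double crossovers. Comparing them with the parentals, only the e allele has switched, so e is the middle locus and the order is dw – e – c.
dw–e: (268 + 27)/2120 = 0.1392; e–c: (273 + 27)/2120 = 0.1415.
Expected DCO frequency = 0.1392 × 0.1415 ≈ 0.01970; observed = 27/2120 ≈ 0.01274.
Coefficient of coincidence = 0.01274/0.01970 ≈ 0.65; interference = 1 − 0.65 = 0.35.

0.35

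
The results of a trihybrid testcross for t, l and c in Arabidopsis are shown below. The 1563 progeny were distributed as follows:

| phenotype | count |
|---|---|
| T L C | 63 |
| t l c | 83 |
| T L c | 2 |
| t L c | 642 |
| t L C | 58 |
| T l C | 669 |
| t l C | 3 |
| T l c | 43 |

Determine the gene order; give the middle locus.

t

The two most frequent reciprocal classes, T l C and t L c, are the parental types, so the F1 was T l C / t L c.
The two rarest classes, t l C and T L c, are the double crossovers. Comparing them with the parentals, only the t allele has switched, so t is the middle locus and the order is l – t – c.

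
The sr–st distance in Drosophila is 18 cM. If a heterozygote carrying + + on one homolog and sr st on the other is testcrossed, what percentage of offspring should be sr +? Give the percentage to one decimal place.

9.0%

A map distance of 18 cM corresponds to a recombination frequency of 0.180.
The F1 is + + / sr st, so sr + is a recombinant gamete class with expected frequency r/2 = 0.180/2 = 0.0900.
That is 0.0900 = 9.0% of the progeny.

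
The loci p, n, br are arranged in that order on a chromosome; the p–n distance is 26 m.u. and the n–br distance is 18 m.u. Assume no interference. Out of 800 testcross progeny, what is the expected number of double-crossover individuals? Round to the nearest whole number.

Map distances give recombination frequencies of 0.260 and 0.180 for the two intervals.
With no interference, expected double-crossover frequency = 0.260 × 0.180 = 0.04680.
Expected number = 0.04680 × 800 = 37.44 ≈ 37.

37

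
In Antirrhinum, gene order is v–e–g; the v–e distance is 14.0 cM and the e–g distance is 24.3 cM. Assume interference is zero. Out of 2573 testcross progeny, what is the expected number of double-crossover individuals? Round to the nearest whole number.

Map distances give recombination frequencies of 0.140 and 0.243 for the two intervals.
With no interference, expected double-crossover frequency = 0.140 × 0.243 = 0.03402.
Expected number = 0.03402 × 2573 = 87.53 ≈ 88.

88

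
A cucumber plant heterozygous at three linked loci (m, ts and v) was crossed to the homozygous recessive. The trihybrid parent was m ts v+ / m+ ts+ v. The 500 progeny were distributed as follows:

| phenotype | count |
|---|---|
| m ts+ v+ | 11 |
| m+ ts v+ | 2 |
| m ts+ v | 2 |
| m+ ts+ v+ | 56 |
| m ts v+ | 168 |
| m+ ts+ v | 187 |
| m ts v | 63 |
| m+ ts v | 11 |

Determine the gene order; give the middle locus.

The two rarest classes, m+ ts v+ and m ts+ v, are the double crossovers. Comparing them with the parentals, only the m allele has switched, so m is the middle locus and the order is v – m – ts.

m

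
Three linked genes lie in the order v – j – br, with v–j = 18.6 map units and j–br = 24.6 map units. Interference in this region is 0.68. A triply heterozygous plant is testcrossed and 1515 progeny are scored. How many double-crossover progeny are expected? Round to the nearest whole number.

Map distances give recombination frequencies of 0.186 and 0.246 for the two intervals.
With interference 0.68 (so coincidence = 0.32), expected double-crossover frequency = 0.186 × 0.246 × 0.32 = 0.01464.
Expected number = 0.01464 × 1515 = 22.18 ≈ 22.

22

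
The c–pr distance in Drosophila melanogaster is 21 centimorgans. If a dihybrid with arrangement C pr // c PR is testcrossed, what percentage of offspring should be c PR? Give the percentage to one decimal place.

A map distance of 21 centimorgans corresponds to a recombination frequency of 0.210.
The F1 is C pr / c PR, so c PR is a parental gamete class with expected frequency (1 − r)/2 = 0.790/2 = 0.3950.
That is 0.3950 = 39.5% of the progeny.

39.5%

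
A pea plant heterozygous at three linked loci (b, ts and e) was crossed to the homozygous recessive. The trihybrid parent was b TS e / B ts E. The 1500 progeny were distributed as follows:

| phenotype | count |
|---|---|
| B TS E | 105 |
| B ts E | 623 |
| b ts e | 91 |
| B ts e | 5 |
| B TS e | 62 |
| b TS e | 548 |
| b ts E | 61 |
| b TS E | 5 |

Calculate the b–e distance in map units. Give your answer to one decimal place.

8.9 map units

The two rarest classes, b TS E and B ts e, are the double crossovers. Comparing them with the parentals, only the e allele has switched, so e is the middle locus and the order is b – e – ts.
Crossovers in the b–e interval produce the single-crossover classes B TS e and b ts E (62 + 61 = 123) plus the double crossovers (10).
RF(b–e) = (123 + 10) / 1500 = 133/1500 = 0.0887 → 8.9 map units.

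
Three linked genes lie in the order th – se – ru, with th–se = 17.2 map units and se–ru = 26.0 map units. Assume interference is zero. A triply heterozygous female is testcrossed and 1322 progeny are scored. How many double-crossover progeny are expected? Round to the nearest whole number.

59

Map distances give recombination frequencies of 0.172 and 0.260 for the two intervals.
With no interference, expected double-crossover frequency = 0.172 × 0.260 = 0.04472.
Expected number = 0.04472 × 1322 = 59.12 ≈ 59.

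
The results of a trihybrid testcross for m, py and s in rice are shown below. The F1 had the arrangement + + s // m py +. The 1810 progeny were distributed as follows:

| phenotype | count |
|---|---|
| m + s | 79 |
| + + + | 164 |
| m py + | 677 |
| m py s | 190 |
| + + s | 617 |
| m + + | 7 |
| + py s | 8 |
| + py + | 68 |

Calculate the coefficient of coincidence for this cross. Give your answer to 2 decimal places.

The two rarest classes, + py s and m + +, are the double crossovers. Comparing them with the parentals, only the py allele has switched, so py is the middle locus and the order is s – py – m.
s–py: (354 + 15)/1810 = 0.2039; py–m: (147 + 15)/1810 = 0.0895.
Expected DCO frequency = 0.2039 × 0.0895 ≈ 0.01825; observed = 15/1810 ≈ 0.00829.
Coefficient of coincidence = 0.00829/0.01825 ≈ 0.45.

0.45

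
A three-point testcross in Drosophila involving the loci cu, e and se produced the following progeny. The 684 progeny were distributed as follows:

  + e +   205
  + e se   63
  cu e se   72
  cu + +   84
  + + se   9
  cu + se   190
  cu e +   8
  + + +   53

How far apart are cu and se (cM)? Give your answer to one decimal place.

24.0 cM

The two most frequent reciprocal classes, + e + and cu + se, are the parental types, so the F1 was + e + / cu + se.
The two rarest classes, cu e + and + + se, are the double crossovers. Comparing them with the parentals, only the cu allele has switched, so cu is the middle locus and the order is e – cu – se.
Crossovers in the cu–se interval produce the single-crossover classes + e se and cu + + (63 + 84 = 147) plus the double crossovers (17).
RF(cu–se) = (147 + 17) / 684 = 164/684 = 0.2398 → 24.0 cM.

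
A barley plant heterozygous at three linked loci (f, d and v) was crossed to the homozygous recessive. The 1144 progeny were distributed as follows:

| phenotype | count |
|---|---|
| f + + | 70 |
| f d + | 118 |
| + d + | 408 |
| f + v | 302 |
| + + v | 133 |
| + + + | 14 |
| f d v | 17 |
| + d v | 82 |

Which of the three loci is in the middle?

d

The two most frequent reciprocal classes, f + v and + d +, are the parental types, so the F1 was f + v / + d +.
The two rarest classes, f d v and + + +, are the double crossovers. Comparing them with the parentals, only the d allele has switched, so d is the middle locus and the order is f – d – v.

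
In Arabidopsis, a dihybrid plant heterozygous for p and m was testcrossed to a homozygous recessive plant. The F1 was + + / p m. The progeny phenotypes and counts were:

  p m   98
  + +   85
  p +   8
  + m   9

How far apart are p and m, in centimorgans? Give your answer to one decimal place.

8.5 centimorgans

The recombinant classes are + m and p +: 9 + 8 = 17.
Recombination frequency = 17/200 = 0.0850 ≈ 8.5%, i.e. 8.5 centimorgans.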